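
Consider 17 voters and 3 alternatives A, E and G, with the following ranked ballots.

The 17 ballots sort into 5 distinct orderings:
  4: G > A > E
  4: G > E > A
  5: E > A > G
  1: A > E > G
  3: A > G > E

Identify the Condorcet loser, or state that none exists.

none

Pairwise majorities:
A vs E: A is ranked higher on 4+1+3 = 8 ballots, E on 9. E wins 9–8.
A vs G: A wins 9–8.
E vs G: 6 to 11, G.
Every alternative wins at least one matchup (A beats G; E beats A; G beats E), so there is no Condorcet loser.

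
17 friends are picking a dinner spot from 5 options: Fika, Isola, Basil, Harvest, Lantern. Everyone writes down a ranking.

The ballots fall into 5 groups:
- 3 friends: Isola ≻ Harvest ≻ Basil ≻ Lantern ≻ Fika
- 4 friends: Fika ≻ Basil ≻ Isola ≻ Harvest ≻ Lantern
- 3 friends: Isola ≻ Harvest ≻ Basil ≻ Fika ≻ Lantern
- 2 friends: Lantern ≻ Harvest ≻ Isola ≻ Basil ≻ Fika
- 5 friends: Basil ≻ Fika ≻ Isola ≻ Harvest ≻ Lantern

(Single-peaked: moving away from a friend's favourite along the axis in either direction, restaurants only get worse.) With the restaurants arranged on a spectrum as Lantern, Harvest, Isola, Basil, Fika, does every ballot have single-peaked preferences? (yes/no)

Axis positions: Lantern=1, Harvest=2, Isola=3, Basil=4, Fika=5.
Group 1 (peak Isola at position 3): ranking walks positions 3-2-4-1-5, expanding outward from the peak — single-peaked.
Group 2 (peak Fika at position 5): ranking walks positions 5-4-3-2-1, expanding outward from the peak — single-peaked.
Group 3 (peak Isola at position 3): ranking walks positions 3-2-4-5-1, expanding outward from the peak — single-peaked.
Group 4 (peak Lantern at position 1): ranking walks positions 1-2-3-4-5, expanding outward from the peak — single-peaked.
Group 5 (peak Basil at position 4): ranking walks positions 4-5-3-2-1, expanding outward from the peak — single-peaked.
Every ranking is single-peaked on this axis.

yes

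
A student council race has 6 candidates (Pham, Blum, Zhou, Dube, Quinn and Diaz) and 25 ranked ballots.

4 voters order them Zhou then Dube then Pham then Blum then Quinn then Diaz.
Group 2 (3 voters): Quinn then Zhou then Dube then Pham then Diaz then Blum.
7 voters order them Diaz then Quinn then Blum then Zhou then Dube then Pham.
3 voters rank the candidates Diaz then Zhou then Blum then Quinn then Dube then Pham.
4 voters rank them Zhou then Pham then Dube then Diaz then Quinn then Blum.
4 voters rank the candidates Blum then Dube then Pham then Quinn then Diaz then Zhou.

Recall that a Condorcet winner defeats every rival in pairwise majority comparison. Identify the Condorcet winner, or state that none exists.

none

Pairwise majorities:
Pham vs Blum: Blum wins 14–11.
Pham vs Zhou: Pham preferred on 4 ballots; Zhou wins 21–4.
Pham vs Dube: 4 for Pham, 21 for Dube — Dube by 21–4.
Pham vs Quinn: Quinn wins 13–12.
Pham vs Diaz: Pham, 15–10.
Blum vs Zhou: Zhou, 14–11.
Blum vs Dube: 14 to 11, Blum.
Blum vs Quinn: Blum preferred on 4+3+4 = 11 ballots; Quinn wins 14–11.
Blum vs Diaz: 8 to 17, Diaz.
Zhou vs Dube: Zhou wins 21–4.
Zhou vs Quinn: 11 to 14, Quinn.
Zhou vs Diaz: 11 to 14, Diaz.
Dube vs Quinn: Quinn, 13–12.
Dube vs Diaz: Dube is ranked higher on 4+3+4+4 = 15 ballots, Diaz on 10. Dube wins 15–10.
Quinn vs Diaz: 11 to 14, Diaz.
Each candidate drops at least one matchup (Pham loses to Blum; Blum loses to Zhou; Zhou loses to Quinn; Dube loses to Blum; Quinn loses to Diaz; Diaz loses to Pham); the cycle Pham > Diaz > Blum > Pham rules out a Condorcet winner.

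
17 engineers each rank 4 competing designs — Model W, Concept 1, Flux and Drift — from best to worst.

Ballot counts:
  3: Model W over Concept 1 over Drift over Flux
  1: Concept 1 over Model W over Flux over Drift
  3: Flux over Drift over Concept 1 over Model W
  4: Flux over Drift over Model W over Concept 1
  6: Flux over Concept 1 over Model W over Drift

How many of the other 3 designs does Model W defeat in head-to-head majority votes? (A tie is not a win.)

1

Model W against each rival (17 engineers):
Model W vs Concept 1: 3+4 = 7 for Model W, 10 for Concept 1 — Concept 1 by 10–7.
Model W vs Flux: Flux wins 13–4.
Model W–Drift: Model W 10–7.
Model W beats Drift; loses to Concept 1, Flux — 1 pairwise win.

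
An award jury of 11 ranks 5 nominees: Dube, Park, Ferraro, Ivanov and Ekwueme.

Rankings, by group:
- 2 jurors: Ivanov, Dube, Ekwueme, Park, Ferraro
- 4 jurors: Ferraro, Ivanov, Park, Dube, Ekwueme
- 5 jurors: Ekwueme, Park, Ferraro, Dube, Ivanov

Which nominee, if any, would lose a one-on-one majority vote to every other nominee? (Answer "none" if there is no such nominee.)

none

Pairwise majorities:
Dube vs Park: 2 to 9, Park.
Dube vs Ferraro: Dube is ranked higher on 2 ballots, Ferraro on 9. Ferraro wins 9–2.
Dube vs Ivanov: 5 to 6, Ivanov.
Dube vs Ekwueme: Dube wins 6–5.
Park–Ferraro: Park 7–4.
Park vs Ivanov: Ivanov, 6–5.
Park–Ekwueme: Ekwueme 7–4.
Ferraro vs Ivanov: Ferraro preferred on 4+5 = 9 ballots; Ferraro wins 9–2.
Ferraro vs Ekwueme: Ferraro is ranked higher on 4 ballots, Ekwueme on 7. Ekwueme wins 7–4.
Ivanov–Ekwueme: Ivanov 6–5.
No nominee is winless: Dube beats Ekwueme; Park beats Dube; Ferraro beats Dube; Ivanov beats Dube; Ekwueme beats Park. There is no Condorcet loser.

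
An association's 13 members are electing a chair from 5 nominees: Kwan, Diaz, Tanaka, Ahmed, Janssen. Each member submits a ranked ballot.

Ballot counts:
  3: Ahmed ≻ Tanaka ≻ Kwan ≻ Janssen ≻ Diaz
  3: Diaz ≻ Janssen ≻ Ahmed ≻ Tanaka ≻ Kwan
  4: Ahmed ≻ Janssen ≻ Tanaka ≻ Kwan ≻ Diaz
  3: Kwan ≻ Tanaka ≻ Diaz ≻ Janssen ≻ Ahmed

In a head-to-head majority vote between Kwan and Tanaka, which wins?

Tanaka

Ballots ranking Kwan above Tanaka: 3.
Ballots ranking Tanaka above Kwan: 13 − 3 = 10.
Tanaka wins the head-to-head 10–3.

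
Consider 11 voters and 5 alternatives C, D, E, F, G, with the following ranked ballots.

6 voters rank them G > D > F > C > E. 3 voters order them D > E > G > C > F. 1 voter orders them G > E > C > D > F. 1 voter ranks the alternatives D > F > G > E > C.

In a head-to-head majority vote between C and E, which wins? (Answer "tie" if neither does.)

C

Ballots ranking C above E: 6.
Ballots ranking E above C: 11 − 6 = 5.
C wins the head-to-head 6–5.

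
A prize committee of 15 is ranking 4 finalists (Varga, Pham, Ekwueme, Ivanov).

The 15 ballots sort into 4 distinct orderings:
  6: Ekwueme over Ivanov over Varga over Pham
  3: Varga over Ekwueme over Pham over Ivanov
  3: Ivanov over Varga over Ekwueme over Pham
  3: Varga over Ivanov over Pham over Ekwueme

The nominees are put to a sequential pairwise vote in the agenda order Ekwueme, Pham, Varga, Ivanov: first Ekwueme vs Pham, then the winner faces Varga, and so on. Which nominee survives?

Ivanov

Round 1: Ekwueme vs Pham — 12–3, Ekwueme advances.
Round 2: Ekwueme vs Varga — 6–9, Varga advances.
Round 3: Varga vs Ivanov — 6–9, Ivanov advances.
Ivanov survives the agenda.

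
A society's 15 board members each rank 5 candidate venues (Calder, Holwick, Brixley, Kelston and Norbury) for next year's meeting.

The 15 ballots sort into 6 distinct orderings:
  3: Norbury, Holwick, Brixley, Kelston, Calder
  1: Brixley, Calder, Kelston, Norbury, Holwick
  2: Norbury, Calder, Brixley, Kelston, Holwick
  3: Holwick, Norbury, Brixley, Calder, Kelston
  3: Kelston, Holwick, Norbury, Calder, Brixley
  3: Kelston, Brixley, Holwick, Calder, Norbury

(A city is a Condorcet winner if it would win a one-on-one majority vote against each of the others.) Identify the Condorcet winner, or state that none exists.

Pairwise majorities:
Calder–Holwick: Holwick 12–3.
Calder–Brixley: Brixley 10–5.
Calder vs Kelston: Kelston wins 9–6.
Calder vs Norbury: Norbury, 11–4.
Holwick vs Brixley: Holwick, 9–6.
Holwick–Kelston: Kelston 9–6.
Holwick vs Norbury: Holwick, 9–6.
Brixley vs Kelston: Brixley wins 9–6.
Brixley vs Norbury: Norbury, 11–4.
Kelston vs Norbury: Norbury wins 8–7.
Every city loses at least once (Calder loses to Holwick; Holwick loses to Kelston; Brixley loses to Holwick; Kelston loses to Brixley; Norbury loses to Holwick). The majority relation contains the cycle Holwick → Brixley → Kelston → Holwick, so there is no Condorcet winner.

none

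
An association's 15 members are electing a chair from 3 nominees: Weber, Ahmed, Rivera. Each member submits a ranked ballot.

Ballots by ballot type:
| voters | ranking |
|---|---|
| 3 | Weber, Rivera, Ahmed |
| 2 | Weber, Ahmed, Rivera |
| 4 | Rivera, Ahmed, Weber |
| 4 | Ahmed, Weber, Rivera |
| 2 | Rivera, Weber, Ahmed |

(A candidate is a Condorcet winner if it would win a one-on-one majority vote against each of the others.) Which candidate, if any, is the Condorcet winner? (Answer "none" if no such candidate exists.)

Pairwise majorities:
Weber–Ahmed: Ahmed 8–7.
Weber vs Rivera: Weber wins 9–6.
Ahmed vs Rivera: Ahmed preferred on 2+4 = 6 ballots; Rivera wins 9–6.
Every candidate loses at least once (Weber loses to Ahmed; Ahmed loses to Rivera; Rivera loses to Weber). The majority relation contains the cycle Weber beats Rivera beats Ahmed beats Weber, so there is no Condorcet winner.

none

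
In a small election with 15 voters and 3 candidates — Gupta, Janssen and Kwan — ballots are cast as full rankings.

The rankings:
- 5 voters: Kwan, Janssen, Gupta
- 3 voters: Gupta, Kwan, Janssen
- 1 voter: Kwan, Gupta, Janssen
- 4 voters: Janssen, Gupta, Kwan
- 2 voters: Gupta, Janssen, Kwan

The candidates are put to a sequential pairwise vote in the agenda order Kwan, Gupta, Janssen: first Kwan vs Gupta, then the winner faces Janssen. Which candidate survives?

Janssen

Round 1: Kwan vs Gupta — 6–9, Gupta advances.
Round 2: Gupta vs Janssen — 6–9, Janssen advances.
Janssen survives the agenda.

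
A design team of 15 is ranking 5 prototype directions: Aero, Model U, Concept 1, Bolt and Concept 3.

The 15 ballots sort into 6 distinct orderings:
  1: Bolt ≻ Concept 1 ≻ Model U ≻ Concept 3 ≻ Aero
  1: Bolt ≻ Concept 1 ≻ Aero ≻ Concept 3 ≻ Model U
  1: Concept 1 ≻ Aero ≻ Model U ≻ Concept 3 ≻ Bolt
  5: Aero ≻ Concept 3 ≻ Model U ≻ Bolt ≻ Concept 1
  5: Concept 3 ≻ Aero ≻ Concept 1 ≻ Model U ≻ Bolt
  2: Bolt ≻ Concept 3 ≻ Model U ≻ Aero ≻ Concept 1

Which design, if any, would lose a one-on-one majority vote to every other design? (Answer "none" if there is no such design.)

none

Pairwise majorities:
Aero vs Model U: Aero preferred on 1+1+5+5 = 12 ballots; Aero wins 12–3.
Aero vs Concept 1: Aero, 12–3.
Aero vs Bolt: 11 to 4, Aero.
Aero vs Concept 3: Concept 3, 8–7.
Model U vs Concept 1: Model U is ranked higher on 5+2 = 7 ballots, Concept 1 on 8. Concept 1 wins 8–7.
Model U vs Bolt: Model U is ranked higher on 1+5+5 = 11 ballots, Bolt on 4. Model U wins 11–4.
Model U vs Concept 3: Model U preferred on 1+1 = 2 ballots; Concept 3 wins 13–2.
Concept 1 vs Bolt: Bolt, 9–6.
Concept 1 vs Concept 3: Concept 1 preferred on 1+1+1 = 3 ballots; Concept 3 wins 12–3.
Bolt vs Concept 3: Concept 3 wins 11–4.
Every design wins at least one matchup (Aero beats Model U; Model U beats Bolt; Concept 1 beats Model U; Bolt beats Concept 1; Concept 3 beats Aero), so there is no Condorcet loser.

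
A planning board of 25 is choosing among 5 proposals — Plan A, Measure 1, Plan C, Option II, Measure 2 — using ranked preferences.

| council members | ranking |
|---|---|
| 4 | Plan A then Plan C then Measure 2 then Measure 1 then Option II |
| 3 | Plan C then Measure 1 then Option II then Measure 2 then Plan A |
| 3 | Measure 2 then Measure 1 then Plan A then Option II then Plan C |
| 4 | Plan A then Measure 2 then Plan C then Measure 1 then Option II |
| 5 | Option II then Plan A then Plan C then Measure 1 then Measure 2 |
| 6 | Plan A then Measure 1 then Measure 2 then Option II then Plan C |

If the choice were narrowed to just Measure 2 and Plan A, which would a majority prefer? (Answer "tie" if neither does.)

Plan A

Ballots ranking Measure 2 above Plan A: 3 + 3 = 6.
Ballots ranking Plan A above Measure 2: 25 − 6 = 19.
Plan A wins the head-to-head 19–6.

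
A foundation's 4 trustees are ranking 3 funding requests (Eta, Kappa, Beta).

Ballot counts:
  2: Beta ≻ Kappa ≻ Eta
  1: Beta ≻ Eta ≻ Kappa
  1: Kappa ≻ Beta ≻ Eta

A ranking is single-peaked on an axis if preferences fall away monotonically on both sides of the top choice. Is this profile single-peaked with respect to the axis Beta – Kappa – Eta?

Axis positions: Beta=1, Kappa=2, Eta=3.
Cluster 1 (peak Beta at position 1): ranking walks positions 1-2-3, expanding outward from the peak — single-peaked.
Cluster 2: ranking walks positions 1-3-2; Eta is ranked above Kappa even though Kappa lies between Eta and the peak Beta on the axis — preferences dip and rise again. Not single-peaked.
Cluster 3 (peak Kappa at position 2): ranking walks positions 2-1-3, expanding outward from the peak — single-peaked.
Cluster 2 violates single-peakedness, so the profile is not single-peaked on this axis.

no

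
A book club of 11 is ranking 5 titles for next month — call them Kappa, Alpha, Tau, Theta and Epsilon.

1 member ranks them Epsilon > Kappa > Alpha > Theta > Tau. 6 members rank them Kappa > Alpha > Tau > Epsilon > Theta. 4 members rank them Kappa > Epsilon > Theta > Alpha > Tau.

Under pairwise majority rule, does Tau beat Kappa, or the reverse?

Kappa

No ballot ranks Tau above Kappa: 0.
Ballots ranking Kappa above Tau: 11 − 0 = 11.
Kappa wins the head-to-head 11–0.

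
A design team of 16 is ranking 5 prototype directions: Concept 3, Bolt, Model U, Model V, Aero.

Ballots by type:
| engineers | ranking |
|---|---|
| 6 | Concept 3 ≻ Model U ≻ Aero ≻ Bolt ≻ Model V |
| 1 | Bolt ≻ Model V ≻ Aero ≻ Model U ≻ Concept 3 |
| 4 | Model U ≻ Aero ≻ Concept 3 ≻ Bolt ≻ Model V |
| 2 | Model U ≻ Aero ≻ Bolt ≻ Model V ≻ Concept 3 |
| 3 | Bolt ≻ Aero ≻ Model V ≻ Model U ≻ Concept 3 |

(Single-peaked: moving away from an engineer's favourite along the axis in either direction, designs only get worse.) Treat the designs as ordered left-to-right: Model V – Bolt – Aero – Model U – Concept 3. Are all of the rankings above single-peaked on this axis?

Axis positions: Model V=1, Bolt=2, Aero=3, Model U=4, Concept 3=5.
Type 1 (peak Concept 3 at position 5): ranking walks positions 5-4-3-2-1, expanding outward from the peak — single-peaked.
Type 2 (peak Bolt at position 2): ranking walks positions 2-1-3-4-5, expanding outward from the peak — single-peaked.
Type 3 (peak Model U at position 4): ranking walks positions 4-3-5-2-1, expanding outward from the peak — single-peaked.
Type 4 (peak Model U at position 4): ranking walks positions 4-3-2-1-5, expanding outward from the peak — single-peaked.
Type 5 (peak Bolt at position 2): ranking walks positions 2-3-1-4-5, expanding outward from the peak — single-peaked.
Every ranking is single-peaked on this axis.

yes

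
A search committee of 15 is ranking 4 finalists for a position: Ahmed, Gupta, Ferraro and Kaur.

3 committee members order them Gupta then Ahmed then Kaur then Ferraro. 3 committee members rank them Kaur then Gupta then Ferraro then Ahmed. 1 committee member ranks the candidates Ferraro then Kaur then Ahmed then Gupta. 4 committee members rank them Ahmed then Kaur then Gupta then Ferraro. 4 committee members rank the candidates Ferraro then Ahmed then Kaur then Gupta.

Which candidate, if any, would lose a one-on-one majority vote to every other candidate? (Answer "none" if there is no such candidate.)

Head-to-head results (15 committee members):
Ahmed vs Gupta: Ahmed wins 9–6.
Ahmed vs Ferraro: Ahmed preferred on 3+4 = 7 ballots; Ferraro wins 8–7.
Ahmed vs Kaur: Ahmed, 11–4.
Gupta vs Ferraro: 10 to 5, Gupta.
Gupta vs Kaur: Gupta preferred on 3 ballots; Kaur wins 12–3.
Ferraro vs Kaur: Ferraro preferred on 1+4 = 5 ballots; Kaur wins 10–5.
Every candidate wins at least one matchup (Ahmed beats Gupta; Gupta beats Ferraro; Ferraro beats Ahmed; Kaur beats Gupta), so there is no Condorcet loser.

none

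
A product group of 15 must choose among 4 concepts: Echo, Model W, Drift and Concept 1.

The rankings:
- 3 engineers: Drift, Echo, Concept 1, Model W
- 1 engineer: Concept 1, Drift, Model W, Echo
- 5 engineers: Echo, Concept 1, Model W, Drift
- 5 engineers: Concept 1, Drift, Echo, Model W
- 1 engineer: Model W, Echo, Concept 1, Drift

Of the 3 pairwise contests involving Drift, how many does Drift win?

Drift against each rival (15 engineers):
Drift vs Echo: Drift preferred on 3+1+5 = 9 ballots; Drift wins 9–6.
Drift vs Model W: 9 to 6, Drift.
Drift vs Concept 1: 3 for Drift, 12 for Concept 1 — Concept 1 by 12–3.
Drift beats Echo, Model W; loses to Concept 1 — 2 pairwise wins.

2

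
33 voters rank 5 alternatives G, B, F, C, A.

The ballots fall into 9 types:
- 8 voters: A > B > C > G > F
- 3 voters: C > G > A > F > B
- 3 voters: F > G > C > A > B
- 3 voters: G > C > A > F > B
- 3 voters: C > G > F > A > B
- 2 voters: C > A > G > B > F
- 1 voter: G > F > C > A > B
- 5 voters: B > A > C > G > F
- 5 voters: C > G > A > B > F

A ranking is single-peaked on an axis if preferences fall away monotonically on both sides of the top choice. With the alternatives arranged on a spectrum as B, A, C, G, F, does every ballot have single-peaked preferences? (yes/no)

Axis positions: B=1, A=2, C=3, G=4, F=5.
Type 1 (peak A at position 2): ranking walks positions 2-1-3-4-5, expanding outward from the peak — single-peaked.
Type 2 (peak C at position 3): ranking walks positions 3-4-2-5-1, expanding outward from the peak — single-peaked.
Type 3 (peak F at position 5): ranking walks positions 5-4-3-2-1, expanding outward from the peak — single-peaked.
Type 4 (peak G at position 4): ranking walks positions 4-3-2-5-1, expanding outward from the peak — single-peaked.
Type 5 (peak C at position 3): ranking walks positions 3-4-5-2-1, expanding outward from the peak — single-peaked.
Type 6 (peak C at position 3): ranking walks positions 3-2-4-1-5, expanding outward from the peak — single-peaked.
Type 7 (peak G at position 4): ranking walks positions 4-5-3-2-1, expanding outward from the peak — single-peaked.
Type 8 (peak B at position 1): ranking walks positions 1-2-3-4-5, expanding outward from the peak — single-peaked.
Type 9 (peak C at position 3): ranking walks positions 3-4-2-1-5, expanding outward from the peak — single-peaked.
Every ranking is single-peaked on this axis.

yes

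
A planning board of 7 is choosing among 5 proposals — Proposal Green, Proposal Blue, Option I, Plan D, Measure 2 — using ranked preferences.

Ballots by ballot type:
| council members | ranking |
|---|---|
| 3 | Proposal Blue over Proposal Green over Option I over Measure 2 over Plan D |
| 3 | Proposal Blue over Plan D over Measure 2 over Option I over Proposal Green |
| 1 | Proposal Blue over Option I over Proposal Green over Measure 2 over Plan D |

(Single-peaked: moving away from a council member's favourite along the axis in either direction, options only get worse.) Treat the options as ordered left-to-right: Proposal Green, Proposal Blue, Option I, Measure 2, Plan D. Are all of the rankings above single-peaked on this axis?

no

Axis positions: Proposal Green=1, Proposal Blue=2, Option I=3, Measure 2=4, Plan D=5.
Ballot type 1 (peak Proposal Blue at position 2): ranking walks positions 2-1-3-4-5, expanding outward from the peak — single-peaked.
Ballot type 2: ranking walks positions 2-5-4-3-1; Plan D is ranked above Option I even though Option I lies between Plan D and the peak Proposal Blue on the axis — preferences dip and rise again. Not single-peaked.
Ballot type 3 (peak Proposal Blue at position 2): ranking walks positions 2-3-1-4-5, expanding outward from the peak — single-peaked.
Ballot type 2 violates single-peakedness, so the profile is not single-peaked on this axis.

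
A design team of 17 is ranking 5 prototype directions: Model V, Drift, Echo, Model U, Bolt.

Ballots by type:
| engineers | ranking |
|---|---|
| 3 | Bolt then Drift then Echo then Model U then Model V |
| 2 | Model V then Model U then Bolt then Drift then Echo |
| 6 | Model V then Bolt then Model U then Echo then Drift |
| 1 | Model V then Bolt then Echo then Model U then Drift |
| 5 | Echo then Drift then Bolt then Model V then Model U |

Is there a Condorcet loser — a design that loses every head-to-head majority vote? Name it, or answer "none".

Pairwise majorities:
Model V–Drift: Model V 9–8.
Model V vs Echo: Model V preferred on 2+6+1 = 9 ballots; Model V wins 9–8.
Model V–Model U: Model V 14–3.
Model V vs Bolt: Model V wins 9–8.
Drift vs Echo: 3+2 = 5 for Drift, 12 for Echo — Echo by 12–5.
Drift vs Model U: Model U, 9–8.
Drift vs Bolt: Bolt, 12–5.
Echo vs Model U: Echo preferred on 3+1+5 = 9 ballots; Echo wins 9–8.
Echo vs Bolt: Echo preferred on 5 ballots; Bolt wins 12–5.
Model U vs Bolt: Model U preferred on 2 ballots; Bolt wins 15–2.
Drift loses to every other design — it is the Condorcet loser.

Drift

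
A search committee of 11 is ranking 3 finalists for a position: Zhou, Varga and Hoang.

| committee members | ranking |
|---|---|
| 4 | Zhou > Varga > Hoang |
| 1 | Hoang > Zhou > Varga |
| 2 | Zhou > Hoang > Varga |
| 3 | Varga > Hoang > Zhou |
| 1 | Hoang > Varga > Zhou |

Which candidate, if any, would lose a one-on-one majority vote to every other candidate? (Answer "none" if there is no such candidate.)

Pairwise majorities:
Zhou vs Varga: Zhou, 7–4.
Zhou vs Hoang: 4+2 = 6 for Zhou, 5 for Hoang — Zhou by 6–5.
Varga vs Hoang: Varga is ranked higher on 4+3 = 7 ballots, Hoang on 4. Varga wins 7–4.
Hoang loses to every other candidate — it is the Condorcet loser.

Hoang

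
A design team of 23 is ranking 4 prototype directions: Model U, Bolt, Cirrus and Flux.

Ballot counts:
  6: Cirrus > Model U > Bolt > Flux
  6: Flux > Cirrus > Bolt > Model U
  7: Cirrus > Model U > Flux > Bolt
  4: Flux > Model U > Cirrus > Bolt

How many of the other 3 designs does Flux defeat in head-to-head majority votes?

Flux against each rival (23 engineers):
Flux vs Model U: Model U, 13–10.
Flux vs Bolt: 6+7+4 = 17 for Flux, 6 for Bolt — Flux by 17–6.
Flux vs Cirrus: Cirrus, 13–10.
Flux beats Bolt; loses to Model U, Cirrus — 1 pairwise win.

1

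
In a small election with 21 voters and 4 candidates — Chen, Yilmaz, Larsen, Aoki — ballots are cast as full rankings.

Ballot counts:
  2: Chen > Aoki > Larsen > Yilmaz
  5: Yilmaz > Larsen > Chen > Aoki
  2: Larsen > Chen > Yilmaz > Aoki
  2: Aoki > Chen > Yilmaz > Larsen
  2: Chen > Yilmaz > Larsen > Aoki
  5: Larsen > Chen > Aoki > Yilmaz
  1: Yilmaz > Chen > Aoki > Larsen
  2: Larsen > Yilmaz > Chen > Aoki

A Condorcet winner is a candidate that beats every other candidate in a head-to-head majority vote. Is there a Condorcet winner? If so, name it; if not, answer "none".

Larsen

Head-to-head results (21 voters):
Chen vs Yilmaz: Chen wins 13–8.
Chen vs Larsen: Larsen wins 14–7.
Chen vs Aoki: Chen, 19–2.
Yilmaz vs Larsen: Larsen wins 11–10.
Yilmaz vs Aoki: Yilmaz wins 12–9.
Larsen vs Aoki: Larsen wins 16–5.
Only Larsen has no losses; Larsen is the Condorcet winner.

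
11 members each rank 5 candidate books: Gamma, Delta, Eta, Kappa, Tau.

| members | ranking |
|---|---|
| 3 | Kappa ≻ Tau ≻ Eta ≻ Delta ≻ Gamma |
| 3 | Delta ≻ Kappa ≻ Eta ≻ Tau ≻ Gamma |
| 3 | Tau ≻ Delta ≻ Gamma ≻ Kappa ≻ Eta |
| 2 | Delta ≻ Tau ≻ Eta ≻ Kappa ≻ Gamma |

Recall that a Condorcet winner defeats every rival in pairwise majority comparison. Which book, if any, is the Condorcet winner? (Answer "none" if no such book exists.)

none

Check each pair by majority over 11 ballots:
Gamma–Delta: Delta 11–0.
Gamma vs Eta: Eta wins 8–3.
Gamma–Kappa: Kappa 8–3.
Gamma vs Tau: Tau wins 11–0.
Delta vs Eta: Delta, 8–3.
Delta vs Kappa: Delta, 8–3.
Delta vs Tau: Tau, 6–5.
Eta–Kappa: Kappa 9–2.
Eta vs Tau: Tau wins 8–3.
Kappa–Tau: Kappa 6–5.
Each book drops at least one matchup (Gamma loses to Delta; Delta loses to Tau; Eta loses to Delta; Kappa loses to Delta; Tau loses to Kappa); the cycle Delta beats Kappa beats Tau beats Delta rules out a Condorcet winner.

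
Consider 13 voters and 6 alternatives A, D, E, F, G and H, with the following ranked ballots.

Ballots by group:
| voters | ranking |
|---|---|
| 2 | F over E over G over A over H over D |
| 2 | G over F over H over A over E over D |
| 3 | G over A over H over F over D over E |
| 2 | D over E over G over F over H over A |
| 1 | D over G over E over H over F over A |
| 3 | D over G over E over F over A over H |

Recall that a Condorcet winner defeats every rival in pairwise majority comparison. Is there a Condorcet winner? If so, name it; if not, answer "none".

Head-to-head results (13 voters):
A vs D: A, 7–6.
A vs E: E, 8–5.
A vs F: F, 10–3.
A vs G: A preferred on 0 ballots; G wins 13–0.
A vs H: A wins 8–5.
D–E: D 9–4.
D vs F: D preferred on 2+1+3 = 6 ballots; F wins 7–6.
D vs G: D is ranked higher on 2+1+3 = 6 ballots, G on 7. G wins 7–6.
D vs H: D preferred on 2+1+3 = 6 ballots; H wins 7–6.
E–F: F 7–6.
E vs G: G, 9–4.
E vs H: E is ranked higher on 2+2+1+3 = 8 ballots, H on 5. E wins 8–5.
F vs G: 2 to 11, G.
F–H: F 9–4.
G–H: G 13–0.
Only G has no losses; G is the Condorcet winner.

G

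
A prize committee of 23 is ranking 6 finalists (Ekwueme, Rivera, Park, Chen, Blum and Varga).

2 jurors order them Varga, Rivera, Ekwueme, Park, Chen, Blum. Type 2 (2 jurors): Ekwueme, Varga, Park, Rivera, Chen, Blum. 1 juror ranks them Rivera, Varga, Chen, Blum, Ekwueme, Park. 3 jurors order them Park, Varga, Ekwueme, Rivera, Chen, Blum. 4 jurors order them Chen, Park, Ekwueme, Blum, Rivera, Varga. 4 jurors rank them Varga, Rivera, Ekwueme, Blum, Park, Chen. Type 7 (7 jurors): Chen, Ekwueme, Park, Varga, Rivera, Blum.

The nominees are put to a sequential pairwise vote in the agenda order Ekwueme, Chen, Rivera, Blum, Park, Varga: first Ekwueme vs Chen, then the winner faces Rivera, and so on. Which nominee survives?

Park

Round 1: Ekwueme vs Chen — 11–12, Chen advances.
Round 2: Chen vs Rivera — 11–12, Rivera advances.
Round 3: Rivera vs Blum — 19–4, Rivera advances.
Round 4: Rivera vs Park — 7–16, Park advances.
Round 5: Park vs Varga — 14–9, Park advances.
Park survives the agenda.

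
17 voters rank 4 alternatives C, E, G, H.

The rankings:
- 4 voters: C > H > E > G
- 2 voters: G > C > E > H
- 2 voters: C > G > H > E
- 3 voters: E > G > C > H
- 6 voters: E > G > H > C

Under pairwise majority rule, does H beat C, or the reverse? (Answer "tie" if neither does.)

C

Ballots ranking H above C: 6.
Ballots ranking C above H: 17 − 6 = 11.
C wins the head-to-head 11–6.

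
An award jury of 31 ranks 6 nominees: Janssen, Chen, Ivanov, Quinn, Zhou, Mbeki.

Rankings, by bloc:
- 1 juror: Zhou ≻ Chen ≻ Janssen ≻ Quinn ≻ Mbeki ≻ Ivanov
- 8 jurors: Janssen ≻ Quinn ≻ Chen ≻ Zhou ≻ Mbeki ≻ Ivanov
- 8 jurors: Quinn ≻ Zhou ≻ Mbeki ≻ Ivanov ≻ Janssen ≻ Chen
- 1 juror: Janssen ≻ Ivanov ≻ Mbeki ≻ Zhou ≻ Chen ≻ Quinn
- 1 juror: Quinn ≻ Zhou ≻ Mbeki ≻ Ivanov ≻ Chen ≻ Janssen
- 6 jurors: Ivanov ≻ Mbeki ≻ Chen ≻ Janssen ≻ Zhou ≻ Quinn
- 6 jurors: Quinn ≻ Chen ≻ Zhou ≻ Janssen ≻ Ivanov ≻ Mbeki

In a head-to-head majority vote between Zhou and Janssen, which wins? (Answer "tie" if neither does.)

Ballots ranking Zhou above Janssen: 1 + 8 + 1 + 6 = 16.
Ballots ranking Janssen above Zhou: 31 − 16 = 15.
Zhou wins the head-to-head 16–15.

Zhou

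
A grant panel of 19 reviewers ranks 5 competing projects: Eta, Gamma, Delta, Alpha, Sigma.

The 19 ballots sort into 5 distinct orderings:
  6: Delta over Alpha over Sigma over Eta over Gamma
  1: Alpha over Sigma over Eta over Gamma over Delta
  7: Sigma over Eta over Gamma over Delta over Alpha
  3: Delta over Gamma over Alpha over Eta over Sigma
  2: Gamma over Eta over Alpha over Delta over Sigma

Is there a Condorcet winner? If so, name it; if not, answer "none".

none

Head-to-head results (19 reviewers):
Eta–Gamma: Eta 14–5.
Eta vs Delta: Eta wins 10–9.
Eta vs Alpha: Alpha wins 10–9.
Eta vs Sigma: Sigma wins 14–5.
Gamma vs Delta: Gamma, 10–9.
Gamma vs Alpha: Gamma, 12–7.
Gamma vs Sigma: Sigma wins 14–5.
Delta vs Alpha: Delta, 16–3.
Delta–Sigma: Delta 11–8.
Alpha–Sigma: Alpha 12–7.
No project is unbeaten: Eta loses to Alpha; Gamma loses to Eta; Delta loses to Eta; Alpha loses to Gamma; Sigma loses to Delta. In particular Eta → Gamma → Alpha → Eta is a majority cycle — no Condorcet winner exists.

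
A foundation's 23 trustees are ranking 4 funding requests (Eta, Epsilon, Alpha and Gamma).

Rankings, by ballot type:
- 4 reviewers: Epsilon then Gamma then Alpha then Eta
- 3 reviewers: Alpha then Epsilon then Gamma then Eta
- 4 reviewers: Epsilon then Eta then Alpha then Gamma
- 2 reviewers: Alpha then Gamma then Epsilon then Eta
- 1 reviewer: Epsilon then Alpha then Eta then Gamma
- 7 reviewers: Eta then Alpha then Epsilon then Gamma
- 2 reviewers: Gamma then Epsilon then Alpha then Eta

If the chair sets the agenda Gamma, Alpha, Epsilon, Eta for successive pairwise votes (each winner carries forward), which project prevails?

Alpha

Round 1: Gamma vs Alpha — 6–17, Alpha advances.
Round 2: Alpha vs Epsilon — 12–11, Alpha advances.
Round 3: Alpha vs Eta — 12–11, Alpha advances.
Alpha survives the agenda.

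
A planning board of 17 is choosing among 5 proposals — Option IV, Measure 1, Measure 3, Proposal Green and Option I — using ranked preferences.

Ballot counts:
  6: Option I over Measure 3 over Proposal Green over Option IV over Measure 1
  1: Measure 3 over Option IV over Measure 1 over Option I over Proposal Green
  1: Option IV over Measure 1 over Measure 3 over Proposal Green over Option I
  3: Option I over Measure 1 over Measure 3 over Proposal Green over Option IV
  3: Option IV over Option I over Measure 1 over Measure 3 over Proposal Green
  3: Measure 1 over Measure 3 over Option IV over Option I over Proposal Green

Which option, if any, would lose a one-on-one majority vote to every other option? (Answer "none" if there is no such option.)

none

Head-to-head results (17 council members):
Option IV vs Measure 1: Option IV, 11–6.
Option IV vs Measure 3: Measure 3, 13–4.
Option IV vs Proposal Green: 1+1+3+3 = 8 for Option IV, 9 for Proposal Green — Proposal Green by 9–8.
Option IV vs Option I: Option IV is ranked higher on 1+1+3+3 = 8 ballots, Option I on 9. Option I wins 9–8.
Measure 1 vs Measure 3: Measure 1 wins 10–7.
Measure 1 vs Proposal Green: 11 to 6, Measure 1.
Measure 1 vs Option I: Measure 1 is ranked higher on 1+1+3 = 5 ballots, Option I on 12. Option I wins 12–5.
Measure 3 vs Proposal Green: Measure 3 preferred on 6+1+1+3+3+3 = 17 ballots; Measure 3 wins 17–0.
Measure 3 vs Option I: Option I wins 12–5.
Proposal Green vs Option I: Option I wins 16–1.
No option is winless: Option IV beats Measure 1; Measure 1 beats Measure 3; Measure 3 beats Option IV; Proposal Green beats Option IV; Option I beats Option IV. There is no Condorcet loser.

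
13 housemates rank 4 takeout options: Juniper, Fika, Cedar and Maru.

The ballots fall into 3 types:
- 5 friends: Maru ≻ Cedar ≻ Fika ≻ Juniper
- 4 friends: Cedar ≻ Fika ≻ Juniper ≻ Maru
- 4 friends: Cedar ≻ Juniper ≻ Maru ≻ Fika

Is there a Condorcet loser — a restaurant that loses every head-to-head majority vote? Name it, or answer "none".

Pairwise majorities:
Juniper vs Fika: Fika, 9–4.
Juniper vs Cedar: Cedar, 13–0.
Juniper vs Maru: 8 to 5, Juniper.
Fika vs Cedar: Cedar wins 13–0.
Fika vs Maru: Fika is ranked higher on 4 ballots, Maru on 9. Maru wins 9–4.
Cedar vs Maru: Cedar preferred on 4+4 = 8 ballots; Cedar wins 8–5.
Every restaurant wins at least one matchup (Juniper beats Maru; Fika beats Juniper; Cedar beats Juniper; Maru beats Fika), so there is no Condorcet loser.

none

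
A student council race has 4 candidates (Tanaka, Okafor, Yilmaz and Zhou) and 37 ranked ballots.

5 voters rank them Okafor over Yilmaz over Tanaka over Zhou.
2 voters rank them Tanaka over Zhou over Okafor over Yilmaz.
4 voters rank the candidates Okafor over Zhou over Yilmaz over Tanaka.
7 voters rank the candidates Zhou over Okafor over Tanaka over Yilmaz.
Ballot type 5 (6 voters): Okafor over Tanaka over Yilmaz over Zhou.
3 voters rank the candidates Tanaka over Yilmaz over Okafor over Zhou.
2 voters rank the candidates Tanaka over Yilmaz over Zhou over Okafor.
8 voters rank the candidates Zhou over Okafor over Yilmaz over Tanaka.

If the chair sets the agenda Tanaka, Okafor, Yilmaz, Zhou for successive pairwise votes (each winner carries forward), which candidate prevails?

Round 1: Tanaka vs Okafor — 7–30, Okafor advances.
Round 2: Okafor vs Yilmaz — 32–5, Okafor advances.
Round 3: Okafor vs Zhou — 18–19, Zhou advances.
The agenda winner is Zhou.

Zhou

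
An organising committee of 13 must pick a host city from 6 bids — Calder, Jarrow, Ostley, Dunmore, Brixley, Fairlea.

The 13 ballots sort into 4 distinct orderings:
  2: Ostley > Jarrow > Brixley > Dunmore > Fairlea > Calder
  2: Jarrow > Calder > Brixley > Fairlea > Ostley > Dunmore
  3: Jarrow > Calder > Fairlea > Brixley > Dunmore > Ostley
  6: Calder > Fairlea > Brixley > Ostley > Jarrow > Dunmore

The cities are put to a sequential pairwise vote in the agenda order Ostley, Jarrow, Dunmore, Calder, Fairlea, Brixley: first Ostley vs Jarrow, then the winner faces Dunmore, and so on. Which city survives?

Calder

Round 1: Ostley vs Jarrow — 8–5, Ostley advances.
Round 2: Ostley vs Dunmore — 10–3, Ostley advances.
Round 3: Ostley vs Calder — 2–11, Calder advances.
Round 4: Calder vs Fairlea — 11–2, Calder advances.
Round 5: Calder vs Brixley — 11–2, Calder advances.
The agenda winner is Calder.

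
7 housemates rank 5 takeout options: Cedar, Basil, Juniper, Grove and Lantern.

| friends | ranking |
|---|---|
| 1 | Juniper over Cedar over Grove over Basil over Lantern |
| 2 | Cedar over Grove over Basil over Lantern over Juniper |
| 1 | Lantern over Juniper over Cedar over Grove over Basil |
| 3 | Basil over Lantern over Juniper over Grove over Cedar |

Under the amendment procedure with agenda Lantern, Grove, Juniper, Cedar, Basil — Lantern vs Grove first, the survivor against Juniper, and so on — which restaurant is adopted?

Basil

Round 1: Lantern vs Grove — 4–3, Lantern advances.
Round 2: Lantern vs Juniper — 6–1, Lantern advances.
Round 3: Lantern vs Cedar — 4–3, Lantern advances.
Round 4: Lantern vs Basil — 1–6, Basil advances.
The agenda winner is Basil.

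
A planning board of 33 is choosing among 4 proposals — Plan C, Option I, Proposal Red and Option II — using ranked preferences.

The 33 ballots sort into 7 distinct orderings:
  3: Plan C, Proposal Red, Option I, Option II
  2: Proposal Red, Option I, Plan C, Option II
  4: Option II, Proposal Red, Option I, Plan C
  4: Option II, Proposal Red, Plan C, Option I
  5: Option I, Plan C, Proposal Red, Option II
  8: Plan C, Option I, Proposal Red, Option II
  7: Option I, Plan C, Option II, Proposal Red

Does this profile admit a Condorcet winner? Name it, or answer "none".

Option I

Pairwise majorities:
Plan C vs Option I: 3+4+8 = 15 for Plan C, 18 for Option I — Option I by 18–15.
Plan C vs Proposal Red: Plan C preferred on 3+5+8+7 = 23 ballots; Plan C wins 23–10.
Plan C vs Option II: 3+2+5+8+7 = 25 for Plan C, 8 for Option II — Plan C by 25–8.
Option I vs Proposal Red: Option I is ranked higher on 5+8+7 = 20 ballots, Proposal Red on 13. Option I wins 20–13.
Option I vs Option II: Option I preferred on 3+2+5+8+7 = 25 ballots; Option I wins 25–8.
Proposal Red vs Option II: Proposal Red preferred on 3+2+5+8 = 18 ballots; Proposal Red wins 18–15.
Only Option I has no losses; Option I is the Condorcet winner.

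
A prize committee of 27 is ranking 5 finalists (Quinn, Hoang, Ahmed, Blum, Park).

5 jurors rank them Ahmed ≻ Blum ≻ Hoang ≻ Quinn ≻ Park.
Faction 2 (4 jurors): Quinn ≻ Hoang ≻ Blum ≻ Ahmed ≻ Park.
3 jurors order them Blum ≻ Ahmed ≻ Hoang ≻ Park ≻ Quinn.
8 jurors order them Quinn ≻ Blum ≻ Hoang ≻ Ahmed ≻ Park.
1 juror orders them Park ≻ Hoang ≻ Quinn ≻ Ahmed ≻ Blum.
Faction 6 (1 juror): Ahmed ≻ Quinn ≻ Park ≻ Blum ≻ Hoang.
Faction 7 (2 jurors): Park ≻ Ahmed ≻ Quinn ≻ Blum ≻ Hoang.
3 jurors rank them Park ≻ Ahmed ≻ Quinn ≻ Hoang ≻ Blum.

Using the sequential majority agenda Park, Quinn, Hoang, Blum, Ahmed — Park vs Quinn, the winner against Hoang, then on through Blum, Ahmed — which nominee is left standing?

Ahmed

Round 1: Park vs Quinn — 9–18, Quinn advances.
Round 2: Quinn vs Hoang — 18–9, Quinn advances.
Round 3: Quinn vs Blum — 19–8, Quinn advances.
Round 4: Quinn vs Ahmed — 13–14, Ahmed advances.
The agenda winner is Ahmed.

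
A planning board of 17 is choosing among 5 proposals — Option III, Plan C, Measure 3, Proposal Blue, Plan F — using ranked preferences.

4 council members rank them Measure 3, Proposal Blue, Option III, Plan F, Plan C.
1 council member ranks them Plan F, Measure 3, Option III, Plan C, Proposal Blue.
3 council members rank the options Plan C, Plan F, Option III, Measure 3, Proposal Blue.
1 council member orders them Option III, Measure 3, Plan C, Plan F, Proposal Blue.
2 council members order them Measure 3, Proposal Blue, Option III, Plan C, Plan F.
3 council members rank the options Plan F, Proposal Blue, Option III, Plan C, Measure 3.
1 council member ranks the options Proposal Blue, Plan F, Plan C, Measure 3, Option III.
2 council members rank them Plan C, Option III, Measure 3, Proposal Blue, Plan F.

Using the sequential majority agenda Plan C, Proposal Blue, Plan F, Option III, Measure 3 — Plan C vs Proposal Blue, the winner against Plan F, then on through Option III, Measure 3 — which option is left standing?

Round 1: Plan C vs Proposal Blue — 7–10, Proposal Blue advances.
Round 2: Proposal Blue vs Plan F — 9–8, Proposal Blue advances.
Round 3: Proposal Blue vs Option III — 10–7, Proposal Blue advances.
Round 4: Proposal Blue vs Measure 3 — 4–13, Measure 3 advances.
Measure 3 survives the agenda.

Measure 3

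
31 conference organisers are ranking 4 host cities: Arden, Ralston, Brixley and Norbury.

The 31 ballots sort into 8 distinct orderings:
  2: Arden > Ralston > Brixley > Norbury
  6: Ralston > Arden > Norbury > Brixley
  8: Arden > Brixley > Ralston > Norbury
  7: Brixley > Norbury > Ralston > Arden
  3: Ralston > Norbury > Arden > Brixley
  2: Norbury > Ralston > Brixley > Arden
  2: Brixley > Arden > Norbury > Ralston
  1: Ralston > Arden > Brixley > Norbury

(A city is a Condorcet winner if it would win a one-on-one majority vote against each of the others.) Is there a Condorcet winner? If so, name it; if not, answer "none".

Pairwise majorities:
Arden vs Ralston: Ralston, 19–12.
Arden vs Brixley: Arden preferred on 2+6+8+3+1 = 20 ballots; Arden wins 20–11.
Arden vs Norbury: Arden preferred on 2+6+8+2+1 = 19 ballots; Arden wins 19–12.
Ralston vs Brixley: Brixley, 17–14.
Ralston–Norbury: Ralston 20–11.
Brixley vs Norbury: 20 to 11, Brixley.
Each city drops at least one matchup (Arden loses to Ralston; Ralston loses to Brixley; Brixley loses to Arden; Norbury loses to Arden); the cycle Arden → Brixley → Ralston → Arden rules out a Condorcet winner.

none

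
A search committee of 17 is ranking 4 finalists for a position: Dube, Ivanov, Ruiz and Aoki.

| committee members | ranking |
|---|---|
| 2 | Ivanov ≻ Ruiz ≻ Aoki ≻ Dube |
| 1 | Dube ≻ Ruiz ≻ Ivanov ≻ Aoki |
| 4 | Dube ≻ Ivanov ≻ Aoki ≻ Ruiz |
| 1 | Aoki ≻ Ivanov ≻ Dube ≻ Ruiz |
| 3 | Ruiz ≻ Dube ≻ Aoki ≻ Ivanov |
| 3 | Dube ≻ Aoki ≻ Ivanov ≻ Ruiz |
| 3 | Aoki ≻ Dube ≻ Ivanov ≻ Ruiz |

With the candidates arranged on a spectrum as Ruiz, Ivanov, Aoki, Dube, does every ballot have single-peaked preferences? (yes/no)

no

Axis positions: Ruiz=1, Ivanov=2, Aoki=3, Dube=4.
Group 1 (peak Ivanov at position 2): ranking walks positions 2-1-3-4, expanding outward from the peak — single-peaked.
Group 2: ranking walks positions 4-1-2-3; Ruiz is ranked above Aoki even though Aoki lies between Ruiz and the peak Dube on the axis — preferences dip and rise again. Not single-peaked.
Group 3: ranking walks positions 4-2-3-1; Ivanov is ranked above Aoki even though Aoki lies between Ivanov and the peak Dube on the axis — preferences dip and rise again. Not single-peaked.
Group 4 (peak Aoki at position 3): ranking walks positions 3-2-4-1, expanding outward from the peak — single-peaked.
Group 5: ranking walks positions 1-4-3-2; Dube is ranked above Ivanov even though Ivanov lies between Dube and the peak Ruiz on the axis — preferences dip and rise again. Not single-peaked.
Group 6 (peak Dube at position 4): ranking walks positions 4-3-2-1, expanding outward from the peak — single-peaked.
Group 7 (peak Aoki at position 3): ranking walks positions 3-4-2-1, expanding outward from the peak — single-peaked.
Group 2 violates single-peakedness, so the profile is not single-peaked on this axis.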